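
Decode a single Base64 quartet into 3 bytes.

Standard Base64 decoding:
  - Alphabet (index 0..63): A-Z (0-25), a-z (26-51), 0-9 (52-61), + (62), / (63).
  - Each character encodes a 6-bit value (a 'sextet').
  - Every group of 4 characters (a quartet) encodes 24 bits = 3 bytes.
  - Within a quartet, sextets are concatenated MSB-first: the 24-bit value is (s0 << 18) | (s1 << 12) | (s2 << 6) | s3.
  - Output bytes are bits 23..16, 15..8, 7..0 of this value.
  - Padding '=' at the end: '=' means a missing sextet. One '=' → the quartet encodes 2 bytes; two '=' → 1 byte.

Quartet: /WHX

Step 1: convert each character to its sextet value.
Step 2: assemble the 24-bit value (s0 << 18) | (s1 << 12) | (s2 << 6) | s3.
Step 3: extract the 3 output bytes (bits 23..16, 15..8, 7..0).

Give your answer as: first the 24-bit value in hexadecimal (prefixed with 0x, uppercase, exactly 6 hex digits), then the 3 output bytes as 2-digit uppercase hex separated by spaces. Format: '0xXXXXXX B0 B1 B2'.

Answer: 0xFD61D7 FD 61 D7

Derivation:
Sextets: /=63, W=22, H=7, X=23
24-bit: (63<<18) | (22<<12) | (7<<6) | 23
      = 0xFC0000 | 0x016000 | 0x0001C0 | 0x000017
      = 0xFD61D7
Bytes: (v>>16)&0xFF=FD, (v>>8)&0xFF=61, v&0xFF=D7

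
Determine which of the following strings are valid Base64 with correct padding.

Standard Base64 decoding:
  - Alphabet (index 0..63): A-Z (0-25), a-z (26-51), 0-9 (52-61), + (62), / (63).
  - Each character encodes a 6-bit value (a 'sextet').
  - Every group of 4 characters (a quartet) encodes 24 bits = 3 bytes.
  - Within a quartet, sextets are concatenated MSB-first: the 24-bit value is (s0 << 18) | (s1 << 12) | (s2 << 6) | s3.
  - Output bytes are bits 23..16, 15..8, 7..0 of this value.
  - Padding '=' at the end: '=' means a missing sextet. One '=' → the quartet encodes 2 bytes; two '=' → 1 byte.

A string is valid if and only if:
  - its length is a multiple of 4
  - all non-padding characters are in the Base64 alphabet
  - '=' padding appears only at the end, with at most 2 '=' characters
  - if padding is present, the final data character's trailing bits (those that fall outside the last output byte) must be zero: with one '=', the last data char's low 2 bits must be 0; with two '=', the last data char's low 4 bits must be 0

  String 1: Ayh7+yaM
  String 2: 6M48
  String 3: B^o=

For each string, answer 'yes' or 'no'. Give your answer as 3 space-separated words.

Answer: yes yes no

Derivation:
String 1: 'Ayh7+yaM' → valid
String 2: '6M48' → valid
String 3: 'B^o=' → invalid (bad char(s): ['^'])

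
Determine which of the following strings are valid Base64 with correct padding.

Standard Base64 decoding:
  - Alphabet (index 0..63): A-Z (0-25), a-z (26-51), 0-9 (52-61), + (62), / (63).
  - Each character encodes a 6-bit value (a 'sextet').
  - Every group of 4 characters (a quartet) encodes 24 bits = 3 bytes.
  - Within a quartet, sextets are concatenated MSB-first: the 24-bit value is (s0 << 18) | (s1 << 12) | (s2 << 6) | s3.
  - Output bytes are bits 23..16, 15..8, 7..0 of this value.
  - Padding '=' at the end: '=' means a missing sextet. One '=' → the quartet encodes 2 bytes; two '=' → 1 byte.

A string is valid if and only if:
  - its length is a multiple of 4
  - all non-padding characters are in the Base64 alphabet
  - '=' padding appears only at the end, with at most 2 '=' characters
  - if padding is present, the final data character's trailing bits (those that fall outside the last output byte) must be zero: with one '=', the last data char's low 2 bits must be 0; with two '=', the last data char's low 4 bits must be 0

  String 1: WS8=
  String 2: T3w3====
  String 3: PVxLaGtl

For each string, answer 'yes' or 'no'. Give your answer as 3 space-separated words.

String 1: 'WS8=' → valid
String 2: 'T3w3====' → invalid (4 pad chars (max 2))
String 3: 'PVxLaGtl' → valid

Answer: yes no yes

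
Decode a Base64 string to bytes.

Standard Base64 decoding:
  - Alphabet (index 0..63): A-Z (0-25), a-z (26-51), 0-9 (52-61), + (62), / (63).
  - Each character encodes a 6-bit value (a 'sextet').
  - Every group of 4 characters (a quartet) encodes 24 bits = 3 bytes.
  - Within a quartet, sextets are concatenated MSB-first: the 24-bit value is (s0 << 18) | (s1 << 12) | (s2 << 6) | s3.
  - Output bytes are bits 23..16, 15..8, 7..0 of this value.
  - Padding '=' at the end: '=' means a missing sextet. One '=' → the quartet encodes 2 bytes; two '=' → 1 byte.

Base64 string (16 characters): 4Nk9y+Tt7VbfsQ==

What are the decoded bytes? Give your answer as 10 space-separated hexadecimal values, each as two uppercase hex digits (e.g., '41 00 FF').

Answer: E0 D9 3D CB E4 ED ED 56 DF B1

Derivation:
After char 0 ('4'=56): chars_in_quartet=1 acc=0x38 bytes_emitted=0
After char 1 ('N'=13): chars_in_quartet=2 acc=0xE0D bytes_emitted=0
After char 2 ('k'=36): chars_in_quartet=3 acc=0x38364 bytes_emitted=0
After char 3 ('9'=61): chars_in_quartet=4 acc=0xE0D93D -> emit E0 D9 3D, reset; bytes_emitted=3
After char 4 ('y'=50): chars_in_quartet=1 acc=0x32 bytes_emitted=3
After char 5 ('+'=62): chars_in_quartet=2 acc=0xCBE bytes_emitted=3
After char 6 ('T'=19): chars_in_quartet=3 acc=0x32F93 bytes_emitted=3
After char 7 ('t'=45): chars_in_quartet=4 acc=0xCBE4ED -> emit CB E4 ED, reset; bytes_emitted=6
After char 8 ('7'=59): chars_in_quartet=1 acc=0x3B bytes_emitted=6
After char 9 ('V'=21): chars_in_quartet=2 acc=0xED5 bytes_emitted=6
After char 10 ('b'=27): chars_in_quartet=3 acc=0x3B55B bytes_emitted=6
After char 11 ('f'=31): chars_in_quartet=4 acc=0xED56DF -> emit ED 56 DF, reset; bytes_emitted=9
After char 12 ('s'=44): chars_in_quartet=1 acc=0x2C bytes_emitted=9
After char 13 ('Q'=16): chars_in_quartet=2 acc=0xB10 bytes_emitted=9
Padding '==': partial quartet acc=0xB10 -> emit B1; bytes_emitted=10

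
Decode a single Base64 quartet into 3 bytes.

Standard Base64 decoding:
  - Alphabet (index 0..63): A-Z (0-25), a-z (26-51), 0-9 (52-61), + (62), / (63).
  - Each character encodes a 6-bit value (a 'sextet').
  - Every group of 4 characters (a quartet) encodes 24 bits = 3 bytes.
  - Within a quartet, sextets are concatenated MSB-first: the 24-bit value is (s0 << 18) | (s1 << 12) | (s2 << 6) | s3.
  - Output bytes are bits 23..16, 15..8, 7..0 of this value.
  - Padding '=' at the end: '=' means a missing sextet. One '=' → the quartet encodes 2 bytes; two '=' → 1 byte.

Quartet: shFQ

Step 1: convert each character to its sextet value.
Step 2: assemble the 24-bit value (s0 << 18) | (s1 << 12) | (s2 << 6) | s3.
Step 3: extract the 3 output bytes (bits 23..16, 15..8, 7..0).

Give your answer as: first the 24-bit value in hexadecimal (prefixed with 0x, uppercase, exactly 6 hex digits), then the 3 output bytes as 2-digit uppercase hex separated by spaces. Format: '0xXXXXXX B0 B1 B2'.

Answer: 0xB21150 B2 11 50

Derivation:
Sextets: s=44, h=33, F=5, Q=16
24-bit: (44<<18) | (33<<12) | (5<<6) | 16
      = 0xB00000 | 0x021000 | 0x000140 | 0x000010
      = 0xB21150
Bytes: (v>>16)&0xFF=B2, (v>>8)&0xFF=11, v&0xFF=50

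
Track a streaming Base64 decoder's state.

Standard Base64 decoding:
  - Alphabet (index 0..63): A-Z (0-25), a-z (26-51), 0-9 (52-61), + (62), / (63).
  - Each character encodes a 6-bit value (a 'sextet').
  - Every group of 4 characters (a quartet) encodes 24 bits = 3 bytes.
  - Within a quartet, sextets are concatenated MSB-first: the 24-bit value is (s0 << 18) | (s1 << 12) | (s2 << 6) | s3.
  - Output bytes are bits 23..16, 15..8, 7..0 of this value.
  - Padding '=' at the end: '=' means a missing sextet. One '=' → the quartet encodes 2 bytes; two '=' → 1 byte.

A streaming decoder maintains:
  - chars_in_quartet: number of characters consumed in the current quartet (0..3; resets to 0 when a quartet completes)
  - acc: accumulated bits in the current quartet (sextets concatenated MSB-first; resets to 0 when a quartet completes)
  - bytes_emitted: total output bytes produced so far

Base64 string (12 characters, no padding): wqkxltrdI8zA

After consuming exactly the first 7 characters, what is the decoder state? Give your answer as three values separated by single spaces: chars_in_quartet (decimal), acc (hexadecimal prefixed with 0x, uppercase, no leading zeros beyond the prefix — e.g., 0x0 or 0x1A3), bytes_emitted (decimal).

After char 0 ('w'=48): chars_in_quartet=1 acc=0x30 bytes_emitted=0
After char 1 ('q'=42): chars_in_quartet=2 acc=0xC2A bytes_emitted=0
After char 2 ('k'=36): chars_in_quartet=3 acc=0x30AA4 bytes_emitted=0
After char 3 ('x'=49): chars_in_quartet=4 acc=0xC2A931 -> emit C2 A9 31, reset; bytes_emitted=3
After char 4 ('l'=37): chars_in_quartet=1 acc=0x25 bytes_emitted=3
After char 5 ('t'=45): chars_in_quartet=2 acc=0x96D bytes_emitted=3
After char 6 ('r'=43): chars_in_quartet=3 acc=0x25B6B bytes_emitted=3

Answer: 3 0x25B6B 3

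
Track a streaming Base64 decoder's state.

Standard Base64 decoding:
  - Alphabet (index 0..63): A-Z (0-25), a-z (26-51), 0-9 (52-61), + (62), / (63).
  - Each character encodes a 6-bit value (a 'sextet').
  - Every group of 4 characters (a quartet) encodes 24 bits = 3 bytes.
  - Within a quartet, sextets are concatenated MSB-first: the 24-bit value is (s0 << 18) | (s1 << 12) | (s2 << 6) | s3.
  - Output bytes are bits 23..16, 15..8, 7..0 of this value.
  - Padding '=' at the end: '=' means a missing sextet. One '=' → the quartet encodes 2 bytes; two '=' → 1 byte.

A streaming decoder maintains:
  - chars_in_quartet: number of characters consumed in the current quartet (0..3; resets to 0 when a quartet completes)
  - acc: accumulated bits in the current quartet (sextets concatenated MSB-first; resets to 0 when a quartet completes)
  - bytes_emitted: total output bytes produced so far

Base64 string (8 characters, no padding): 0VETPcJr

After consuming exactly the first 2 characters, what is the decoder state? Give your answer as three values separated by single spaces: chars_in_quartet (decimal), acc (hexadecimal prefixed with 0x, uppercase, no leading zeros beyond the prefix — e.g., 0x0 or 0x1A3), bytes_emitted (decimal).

After char 0 ('0'=52): chars_in_quartet=1 acc=0x34 bytes_emitted=0
After char 1 ('V'=21): chars_in_quartet=2 acc=0xD15 bytes_emitted=0

Answer: 2 0xD15 0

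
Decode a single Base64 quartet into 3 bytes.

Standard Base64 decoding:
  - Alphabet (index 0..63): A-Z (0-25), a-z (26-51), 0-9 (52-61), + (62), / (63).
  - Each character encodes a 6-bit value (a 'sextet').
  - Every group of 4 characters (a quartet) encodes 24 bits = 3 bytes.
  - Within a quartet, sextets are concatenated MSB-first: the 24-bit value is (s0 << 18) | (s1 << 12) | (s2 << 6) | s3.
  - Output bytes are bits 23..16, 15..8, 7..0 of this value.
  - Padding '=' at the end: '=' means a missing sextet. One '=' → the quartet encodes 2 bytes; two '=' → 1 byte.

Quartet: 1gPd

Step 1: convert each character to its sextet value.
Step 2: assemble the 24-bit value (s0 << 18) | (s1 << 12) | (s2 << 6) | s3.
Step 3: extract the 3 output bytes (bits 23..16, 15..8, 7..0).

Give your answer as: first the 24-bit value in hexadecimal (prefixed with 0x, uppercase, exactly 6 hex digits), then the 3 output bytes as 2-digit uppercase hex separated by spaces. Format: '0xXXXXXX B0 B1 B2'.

Sextets: 1=53, g=32, P=15, d=29
24-bit: (53<<18) | (32<<12) | (15<<6) | 29
      = 0xD40000 | 0x020000 | 0x0003C0 | 0x00001D
      = 0xD603DD
Bytes: (v>>16)&0xFF=D6, (v>>8)&0xFF=03, v&0xFF=DD

Answer: 0xD603DD D6 03 DD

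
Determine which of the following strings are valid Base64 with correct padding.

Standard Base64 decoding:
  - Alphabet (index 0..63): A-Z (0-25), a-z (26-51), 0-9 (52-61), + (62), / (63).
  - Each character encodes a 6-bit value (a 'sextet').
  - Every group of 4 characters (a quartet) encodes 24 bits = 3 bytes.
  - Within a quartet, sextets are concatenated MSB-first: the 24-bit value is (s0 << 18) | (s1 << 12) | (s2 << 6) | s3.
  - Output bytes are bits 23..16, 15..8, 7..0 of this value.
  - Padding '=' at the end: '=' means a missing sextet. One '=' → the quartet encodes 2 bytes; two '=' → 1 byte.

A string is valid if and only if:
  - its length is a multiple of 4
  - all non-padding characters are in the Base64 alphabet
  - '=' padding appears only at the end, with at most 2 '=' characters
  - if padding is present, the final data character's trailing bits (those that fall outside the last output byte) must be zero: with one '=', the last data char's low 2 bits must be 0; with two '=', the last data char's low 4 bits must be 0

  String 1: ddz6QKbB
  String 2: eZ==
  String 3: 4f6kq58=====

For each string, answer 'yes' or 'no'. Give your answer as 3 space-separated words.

String 1: 'ddz6QKbB' → valid
String 2: 'eZ==' → invalid (bad trailing bits)
String 3: '4f6kq58=====' → invalid (5 pad chars (max 2))

Answer: yes no no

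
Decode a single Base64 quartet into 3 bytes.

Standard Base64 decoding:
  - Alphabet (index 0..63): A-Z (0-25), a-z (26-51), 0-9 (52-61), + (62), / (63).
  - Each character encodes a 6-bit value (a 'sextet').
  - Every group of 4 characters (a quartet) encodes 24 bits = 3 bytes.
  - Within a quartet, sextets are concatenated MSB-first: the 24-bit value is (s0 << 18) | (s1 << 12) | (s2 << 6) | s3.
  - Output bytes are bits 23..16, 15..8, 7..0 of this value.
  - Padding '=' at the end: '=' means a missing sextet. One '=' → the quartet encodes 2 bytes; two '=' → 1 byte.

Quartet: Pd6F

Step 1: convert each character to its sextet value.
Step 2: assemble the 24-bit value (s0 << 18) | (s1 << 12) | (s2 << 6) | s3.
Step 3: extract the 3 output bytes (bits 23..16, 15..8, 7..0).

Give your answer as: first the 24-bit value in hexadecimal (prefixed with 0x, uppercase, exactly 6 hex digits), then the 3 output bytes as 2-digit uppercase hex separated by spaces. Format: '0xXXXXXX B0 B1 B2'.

Answer: 0x3DDE85 3D DE 85

Derivation:
Sextets: P=15, d=29, 6=58, F=5
24-bit: (15<<18) | (29<<12) | (58<<6) | 5
      = 0x3C0000 | 0x01D000 | 0x000E80 | 0x000005
      = 0x3DDE85
Bytes: (v>>16)&0xFF=3D, (v>>8)&0xFF=DE, v&0xFF=85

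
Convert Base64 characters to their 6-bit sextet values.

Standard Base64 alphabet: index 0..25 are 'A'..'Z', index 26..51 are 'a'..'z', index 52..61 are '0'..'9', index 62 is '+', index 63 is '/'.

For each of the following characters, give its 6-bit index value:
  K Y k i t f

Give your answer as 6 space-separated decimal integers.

Answer: 10 24 36 34 45 31

Derivation:
'K': A..Z range, ord('K') − ord('A') = 10
'Y': A..Z range, ord('Y') − ord('A') = 24
'k': a..z range, 26 + ord('k') − ord('a') = 36
'i': a..z range, 26 + ord('i') − ord('a') = 34
't': a..z range, 26 + ord('t') − ord('a') = 45
'f': a..z range, 26 + ord('f') − ord('a') = 31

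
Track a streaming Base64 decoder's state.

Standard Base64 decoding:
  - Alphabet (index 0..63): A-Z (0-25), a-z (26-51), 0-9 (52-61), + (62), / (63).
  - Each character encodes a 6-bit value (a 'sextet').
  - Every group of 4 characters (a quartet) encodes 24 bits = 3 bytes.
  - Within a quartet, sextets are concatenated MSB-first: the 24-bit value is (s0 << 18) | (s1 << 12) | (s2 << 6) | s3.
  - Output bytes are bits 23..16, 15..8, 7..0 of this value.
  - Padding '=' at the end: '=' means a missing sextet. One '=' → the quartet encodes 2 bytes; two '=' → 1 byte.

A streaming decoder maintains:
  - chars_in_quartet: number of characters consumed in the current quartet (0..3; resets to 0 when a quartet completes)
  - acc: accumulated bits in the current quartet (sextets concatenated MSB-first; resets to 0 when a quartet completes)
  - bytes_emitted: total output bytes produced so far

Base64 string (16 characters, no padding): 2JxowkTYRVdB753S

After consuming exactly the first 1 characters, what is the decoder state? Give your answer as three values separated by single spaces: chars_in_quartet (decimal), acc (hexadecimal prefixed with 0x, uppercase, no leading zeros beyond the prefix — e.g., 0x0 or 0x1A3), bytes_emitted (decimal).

After char 0 ('2'=54): chars_in_quartet=1 acc=0x36 bytes_emitted=0

Answer: 1 0x36 0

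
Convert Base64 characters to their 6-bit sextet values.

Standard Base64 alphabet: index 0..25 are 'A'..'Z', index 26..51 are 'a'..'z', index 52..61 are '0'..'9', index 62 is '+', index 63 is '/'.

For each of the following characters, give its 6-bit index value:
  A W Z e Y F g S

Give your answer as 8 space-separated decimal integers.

'A': A..Z range, ord('A') − ord('A') = 0
'W': A..Z range, ord('W') − ord('A') = 22
'Z': A..Z range, ord('Z') − ord('A') = 25
'e': a..z range, 26 + ord('e') − ord('a') = 30
'Y': A..Z range, ord('Y') − ord('A') = 24
'F': A..Z range, ord('F') − ord('A') = 5
'g': a..z range, 26 + ord('g') − ord('a') = 32
'S': A..Z range, ord('S') − ord('A') = 18

Answer: 0 22 25 30 24 5 32 18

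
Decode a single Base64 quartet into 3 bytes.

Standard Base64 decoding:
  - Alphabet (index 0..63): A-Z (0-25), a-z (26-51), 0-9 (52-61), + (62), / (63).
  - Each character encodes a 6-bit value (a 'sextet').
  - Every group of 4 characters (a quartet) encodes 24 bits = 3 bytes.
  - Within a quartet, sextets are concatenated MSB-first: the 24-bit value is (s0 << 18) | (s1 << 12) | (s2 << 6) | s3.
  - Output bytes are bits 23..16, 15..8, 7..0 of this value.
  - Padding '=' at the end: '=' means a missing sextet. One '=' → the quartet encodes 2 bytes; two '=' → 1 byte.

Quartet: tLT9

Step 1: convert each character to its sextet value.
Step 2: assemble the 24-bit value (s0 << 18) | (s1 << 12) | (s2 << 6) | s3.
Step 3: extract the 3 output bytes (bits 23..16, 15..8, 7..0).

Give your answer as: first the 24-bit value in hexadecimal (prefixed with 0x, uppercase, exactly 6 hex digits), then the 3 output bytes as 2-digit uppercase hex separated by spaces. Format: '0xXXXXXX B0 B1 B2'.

Answer: 0xB4B4FD B4 B4 FD

Derivation:
Sextets: t=45, L=11, T=19, 9=61
24-bit: (45<<18) | (11<<12) | (19<<6) | 61
      = 0xB40000 | 0x00B000 | 0x0004C0 | 0x00003D
      = 0xB4B4FD
Bytes: (v>>16)&0xFF=B4, (v>>8)&0xFF=B4, v&0xFF=FD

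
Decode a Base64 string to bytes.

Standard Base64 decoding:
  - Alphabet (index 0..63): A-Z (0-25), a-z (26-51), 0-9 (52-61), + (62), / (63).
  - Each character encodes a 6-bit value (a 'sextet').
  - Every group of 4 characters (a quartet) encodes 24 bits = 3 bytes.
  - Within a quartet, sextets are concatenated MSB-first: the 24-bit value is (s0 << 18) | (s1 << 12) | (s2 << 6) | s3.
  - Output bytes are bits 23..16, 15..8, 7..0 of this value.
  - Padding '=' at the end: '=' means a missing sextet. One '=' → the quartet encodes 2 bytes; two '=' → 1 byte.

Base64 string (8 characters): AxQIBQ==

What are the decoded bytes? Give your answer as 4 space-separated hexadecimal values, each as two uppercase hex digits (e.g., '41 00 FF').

After char 0 ('A'=0): chars_in_quartet=1 acc=0x0 bytes_emitted=0
After char 1 ('x'=49): chars_in_quartet=2 acc=0x31 bytes_emitted=0
After char 2 ('Q'=16): chars_in_quartet=3 acc=0xC50 bytes_emitted=0
After char 3 ('I'=8): chars_in_quartet=4 acc=0x31408 -> emit 03 14 08, reset; bytes_emitted=3
After char 4 ('B'=1): chars_in_quartet=1 acc=0x1 bytes_emitted=3
After char 5 ('Q'=16): chars_in_quartet=2 acc=0x50 bytes_emitted=3
Padding '==': partial quartet acc=0x50 -> emit 05; bytes_emitted=4

Answer: 03 14 08 05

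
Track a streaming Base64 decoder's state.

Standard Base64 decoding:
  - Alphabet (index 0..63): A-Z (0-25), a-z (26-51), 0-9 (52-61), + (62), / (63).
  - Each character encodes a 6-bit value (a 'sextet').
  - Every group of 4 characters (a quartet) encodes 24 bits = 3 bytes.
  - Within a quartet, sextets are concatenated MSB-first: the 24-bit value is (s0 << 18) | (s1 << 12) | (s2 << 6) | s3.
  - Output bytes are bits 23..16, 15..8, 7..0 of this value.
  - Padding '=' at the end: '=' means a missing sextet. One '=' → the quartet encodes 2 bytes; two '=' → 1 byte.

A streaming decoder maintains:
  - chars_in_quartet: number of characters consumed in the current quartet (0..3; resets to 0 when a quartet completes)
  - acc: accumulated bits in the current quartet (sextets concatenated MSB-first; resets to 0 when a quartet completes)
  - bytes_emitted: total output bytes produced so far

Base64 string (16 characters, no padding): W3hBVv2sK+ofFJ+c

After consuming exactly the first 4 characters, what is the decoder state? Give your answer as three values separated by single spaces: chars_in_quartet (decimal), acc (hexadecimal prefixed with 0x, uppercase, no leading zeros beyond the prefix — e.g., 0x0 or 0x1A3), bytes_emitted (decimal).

After char 0 ('W'=22): chars_in_quartet=1 acc=0x16 bytes_emitted=0
After char 1 ('3'=55): chars_in_quartet=2 acc=0x5B7 bytes_emitted=0
After char 2 ('h'=33): chars_in_quartet=3 acc=0x16DE1 bytes_emitted=0
After char 3 ('B'=1): chars_in_quartet=4 acc=0x5B7841 -> emit 5B 78 41, reset; bytes_emitted=3

Answer: 0 0x0 3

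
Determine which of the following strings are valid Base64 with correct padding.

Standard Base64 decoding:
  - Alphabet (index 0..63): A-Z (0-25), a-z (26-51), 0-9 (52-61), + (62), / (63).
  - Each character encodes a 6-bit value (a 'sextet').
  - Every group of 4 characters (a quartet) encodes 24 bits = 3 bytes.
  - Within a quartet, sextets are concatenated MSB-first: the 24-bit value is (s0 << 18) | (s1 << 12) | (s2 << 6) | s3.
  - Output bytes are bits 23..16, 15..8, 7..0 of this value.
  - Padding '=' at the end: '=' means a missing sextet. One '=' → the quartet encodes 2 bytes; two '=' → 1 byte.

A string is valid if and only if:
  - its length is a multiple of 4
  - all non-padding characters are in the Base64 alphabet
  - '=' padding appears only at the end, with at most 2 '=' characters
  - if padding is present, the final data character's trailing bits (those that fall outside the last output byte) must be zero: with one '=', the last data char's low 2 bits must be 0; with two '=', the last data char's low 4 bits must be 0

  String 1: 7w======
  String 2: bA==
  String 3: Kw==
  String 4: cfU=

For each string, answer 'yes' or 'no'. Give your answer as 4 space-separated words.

String 1: '7w======' → invalid (6 pad chars (max 2))
String 2: 'bA==' → valid
String 3: 'Kw==' → valid
String 4: 'cfU=' → valid

Answer: no yes yes yes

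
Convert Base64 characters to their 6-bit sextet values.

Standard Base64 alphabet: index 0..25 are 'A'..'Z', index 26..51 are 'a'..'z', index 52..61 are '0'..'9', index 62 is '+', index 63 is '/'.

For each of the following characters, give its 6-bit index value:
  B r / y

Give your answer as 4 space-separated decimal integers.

Answer: 1 43 63 50

Derivation:
'B': A..Z range, ord('B') − ord('A') = 1
'r': a..z range, 26 + ord('r') − ord('a') = 43
'/': index 63
'y': a..z range, 26 + ord('y') − ord('a') = 50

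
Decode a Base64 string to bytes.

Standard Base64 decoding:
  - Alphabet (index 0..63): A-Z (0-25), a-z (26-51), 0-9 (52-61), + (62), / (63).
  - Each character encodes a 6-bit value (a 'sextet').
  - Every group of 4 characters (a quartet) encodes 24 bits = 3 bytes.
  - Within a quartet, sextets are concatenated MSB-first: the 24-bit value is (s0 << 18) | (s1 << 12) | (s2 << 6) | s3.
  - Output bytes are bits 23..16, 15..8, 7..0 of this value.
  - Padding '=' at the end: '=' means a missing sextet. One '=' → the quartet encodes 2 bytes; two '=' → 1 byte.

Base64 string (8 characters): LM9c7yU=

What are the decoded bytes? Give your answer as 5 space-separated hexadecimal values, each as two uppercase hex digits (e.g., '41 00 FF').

Answer: 2C CF 5C EF 25

Derivation:
After char 0 ('L'=11): chars_in_quartet=1 acc=0xB bytes_emitted=0
After char 1 ('M'=12): chars_in_quartet=2 acc=0x2CC bytes_emitted=0
After char 2 ('9'=61): chars_in_quartet=3 acc=0xB33D bytes_emitted=0
After char 3 ('c'=28): chars_in_quartet=4 acc=0x2CCF5C -> emit 2C CF 5C, reset; bytes_emitted=3
After char 4 ('7'=59): chars_in_quartet=1 acc=0x3B bytes_emitted=3
After char 5 ('y'=50): chars_in_quartet=2 acc=0xEF2 bytes_emitted=3
After char 6 ('U'=20): chars_in_quartet=3 acc=0x3BC94 bytes_emitted=3
Padding '=': partial quartet acc=0x3BC94 -> emit EF 25; bytes_emitted=5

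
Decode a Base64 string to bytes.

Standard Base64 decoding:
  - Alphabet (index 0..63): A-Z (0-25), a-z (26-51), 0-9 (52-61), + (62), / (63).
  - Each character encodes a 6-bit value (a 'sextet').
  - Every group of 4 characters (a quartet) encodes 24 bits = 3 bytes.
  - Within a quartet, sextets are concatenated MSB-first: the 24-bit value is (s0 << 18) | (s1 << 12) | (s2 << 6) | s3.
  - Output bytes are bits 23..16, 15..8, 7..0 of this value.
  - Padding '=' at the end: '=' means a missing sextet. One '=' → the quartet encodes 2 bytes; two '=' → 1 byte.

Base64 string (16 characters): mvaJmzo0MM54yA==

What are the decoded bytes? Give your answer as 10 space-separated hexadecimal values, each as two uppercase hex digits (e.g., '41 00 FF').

After char 0 ('m'=38): chars_in_quartet=1 acc=0x26 bytes_emitted=0
After char 1 ('v'=47): chars_in_quartet=2 acc=0x9AF bytes_emitted=0
After char 2 ('a'=26): chars_in_quartet=3 acc=0x26BDA bytes_emitted=0
After char 3 ('J'=9): chars_in_quartet=4 acc=0x9AF689 -> emit 9A F6 89, reset; bytes_emitted=3
After char 4 ('m'=38): chars_in_quartet=1 acc=0x26 bytes_emitted=3
After char 5 ('z'=51): chars_in_quartet=2 acc=0x9B3 bytes_emitted=3
After char 6 ('o'=40): chars_in_quartet=3 acc=0x26CE8 bytes_emitted=3
After char 7 ('0'=52): chars_in_quartet=4 acc=0x9B3A34 -> emit 9B 3A 34, reset; bytes_emitted=6
After char 8 ('M'=12): chars_in_quartet=1 acc=0xC bytes_emitted=6
After char 9 ('M'=12): chars_in_quartet=2 acc=0x30C bytes_emitted=6
After char 10 ('5'=57): chars_in_quartet=3 acc=0xC339 bytes_emitted=6
After char 11 ('4'=56): chars_in_quartet=4 acc=0x30CE78 -> emit 30 CE 78, reset; bytes_emitted=9
After char 12 ('y'=50): chars_in_quartet=1 acc=0x32 bytes_emitted=9
After char 13 ('A'=0): chars_in_quartet=2 acc=0xC80 bytes_emitted=9
Padding '==': partial quartet acc=0xC80 -> emit C8; bytes_emitted=10

Answer: 9A F6 89 9B 3A 34 30 CE 78 C8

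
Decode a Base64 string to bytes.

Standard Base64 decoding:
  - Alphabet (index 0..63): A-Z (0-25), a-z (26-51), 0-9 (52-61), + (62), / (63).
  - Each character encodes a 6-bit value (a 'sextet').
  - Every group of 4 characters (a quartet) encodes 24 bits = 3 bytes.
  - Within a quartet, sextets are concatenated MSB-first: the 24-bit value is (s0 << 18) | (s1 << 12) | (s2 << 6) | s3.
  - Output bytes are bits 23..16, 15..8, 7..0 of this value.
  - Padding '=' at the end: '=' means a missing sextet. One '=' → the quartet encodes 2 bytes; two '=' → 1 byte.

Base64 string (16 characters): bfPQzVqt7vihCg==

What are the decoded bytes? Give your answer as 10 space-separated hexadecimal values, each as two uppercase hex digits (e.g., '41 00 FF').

After char 0 ('b'=27): chars_in_quartet=1 acc=0x1B bytes_emitted=0
After char 1 ('f'=31): chars_in_quartet=2 acc=0x6DF bytes_emitted=0
After char 2 ('P'=15): chars_in_quartet=3 acc=0x1B7CF bytes_emitted=0
After char 3 ('Q'=16): chars_in_quartet=4 acc=0x6DF3D0 -> emit 6D F3 D0, reset; bytes_emitted=3
After char 4 ('z'=51): chars_in_quartet=1 acc=0x33 bytes_emitted=3
After char 5 ('V'=21): chars_in_quartet=2 acc=0xCD5 bytes_emitted=3
After char 6 ('q'=42): chars_in_quartet=3 acc=0x3356A bytes_emitted=3
After char 7 ('t'=45): chars_in_quartet=4 acc=0xCD5AAD -> emit CD 5A AD, reset; bytes_emitted=6
After char 8 ('7'=59): chars_in_quartet=1 acc=0x3B bytes_emitted=6
After char 9 ('v'=47): chars_in_quartet=2 acc=0xEEF bytes_emitted=6
After char 10 ('i'=34): chars_in_quartet=3 acc=0x3BBE2 bytes_emitted=6
After char 11 ('h'=33): chars_in_quartet=4 acc=0xEEF8A1 -> emit EE F8 A1, reset; bytes_emitted=9
After char 12 ('C'=2): chars_in_quartet=1 acc=0x2 bytes_emitted=9
After char 13 ('g'=32): chars_in_quartet=2 acc=0xA0 bytes_emitted=9
Padding '==': partial quartet acc=0xA0 -> emit 0A; bytes_emitted=10

Answer: 6D F3 D0 CD 5A AD EE F8 A1 0A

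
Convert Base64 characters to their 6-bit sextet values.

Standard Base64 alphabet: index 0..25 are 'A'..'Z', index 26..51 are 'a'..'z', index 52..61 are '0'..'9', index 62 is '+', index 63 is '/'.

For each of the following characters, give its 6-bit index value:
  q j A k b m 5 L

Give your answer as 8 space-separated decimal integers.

'q': a..z range, 26 + ord('q') − ord('a') = 42
'j': a..z range, 26 + ord('j') − ord('a') = 35
'A': A..Z range, ord('A') − ord('A') = 0
'k': a..z range, 26 + ord('k') − ord('a') = 36
'b': a..z range, 26 + ord('b') − ord('a') = 27
'm': a..z range, 26 + ord('m') − ord('a') = 38
'5': 0..9 range, 52 + ord('5') − ord('0') = 57
'L': A..Z range, ord('L') − ord('A') = 11

Answer: 42 35 0 36 27 38 57 11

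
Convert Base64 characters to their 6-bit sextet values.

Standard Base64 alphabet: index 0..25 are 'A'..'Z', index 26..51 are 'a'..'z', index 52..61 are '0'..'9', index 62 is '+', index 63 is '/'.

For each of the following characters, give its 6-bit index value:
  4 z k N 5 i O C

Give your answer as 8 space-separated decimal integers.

Answer: 56 51 36 13 57 34 14 2

Derivation:
'4': 0..9 range, 52 + ord('4') − ord('0') = 56
'z': a..z range, 26 + ord('z') − ord('a') = 51
'k': a..z range, 26 + ord('k') − ord('a') = 36
'N': A..Z range, ord('N') − ord('A') = 13
'5': 0..9 range, 52 + ord('5') − ord('0') = 57
'i': a..z range, 26 + ord('i') − ord('a') = 34
'O': A..Z range, ord('O') − ord('A') = 14
'C': A..Z range, ord('C') − ord('A') = 2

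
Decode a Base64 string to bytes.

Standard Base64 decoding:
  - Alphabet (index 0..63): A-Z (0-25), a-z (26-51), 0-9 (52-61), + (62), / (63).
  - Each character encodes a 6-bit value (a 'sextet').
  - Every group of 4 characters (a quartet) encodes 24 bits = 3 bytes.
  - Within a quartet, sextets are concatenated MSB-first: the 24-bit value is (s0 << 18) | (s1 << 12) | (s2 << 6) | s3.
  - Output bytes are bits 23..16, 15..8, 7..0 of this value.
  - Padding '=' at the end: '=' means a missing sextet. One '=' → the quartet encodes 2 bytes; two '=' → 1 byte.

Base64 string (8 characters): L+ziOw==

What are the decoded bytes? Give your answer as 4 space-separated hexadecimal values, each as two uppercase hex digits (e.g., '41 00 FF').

After char 0 ('L'=11): chars_in_quartet=1 acc=0xB bytes_emitted=0
After char 1 ('+'=62): chars_in_quartet=2 acc=0x2FE bytes_emitted=0
After char 2 ('z'=51): chars_in_quartet=3 acc=0xBFB3 bytes_emitted=0
After char 3 ('i'=34): chars_in_quartet=4 acc=0x2FECE2 -> emit 2F EC E2, reset; bytes_emitted=3
After char 4 ('O'=14): chars_in_quartet=1 acc=0xE bytes_emitted=3
After char 5 ('w'=48): chars_in_quartet=2 acc=0x3B0 bytes_emitted=3
Padding '==': partial quartet acc=0x3B0 -> emit 3B; bytes_emitted=4

Answer: 2F EC E2 3B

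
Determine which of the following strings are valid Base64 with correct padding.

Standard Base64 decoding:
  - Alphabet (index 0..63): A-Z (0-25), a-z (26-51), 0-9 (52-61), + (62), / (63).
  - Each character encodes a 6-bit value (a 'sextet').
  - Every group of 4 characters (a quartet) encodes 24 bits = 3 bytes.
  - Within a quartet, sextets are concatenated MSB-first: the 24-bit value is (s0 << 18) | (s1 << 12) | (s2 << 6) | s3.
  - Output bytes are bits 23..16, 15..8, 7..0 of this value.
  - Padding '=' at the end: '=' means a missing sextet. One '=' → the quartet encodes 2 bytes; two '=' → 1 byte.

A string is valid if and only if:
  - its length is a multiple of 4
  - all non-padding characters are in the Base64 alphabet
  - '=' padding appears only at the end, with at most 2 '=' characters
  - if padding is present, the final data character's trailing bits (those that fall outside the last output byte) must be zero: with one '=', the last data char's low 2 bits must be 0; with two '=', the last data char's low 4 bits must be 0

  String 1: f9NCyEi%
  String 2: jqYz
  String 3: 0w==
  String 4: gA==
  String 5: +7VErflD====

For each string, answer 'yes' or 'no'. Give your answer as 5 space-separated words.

Answer: no yes yes yes no

Derivation:
String 1: 'f9NCyEi%' → invalid (bad char(s): ['%'])
String 2: 'jqYz' → valid
String 3: '0w==' → valid
String 4: 'gA==' → valid
String 5: '+7VErflD====' → invalid (4 pad chars (max 2))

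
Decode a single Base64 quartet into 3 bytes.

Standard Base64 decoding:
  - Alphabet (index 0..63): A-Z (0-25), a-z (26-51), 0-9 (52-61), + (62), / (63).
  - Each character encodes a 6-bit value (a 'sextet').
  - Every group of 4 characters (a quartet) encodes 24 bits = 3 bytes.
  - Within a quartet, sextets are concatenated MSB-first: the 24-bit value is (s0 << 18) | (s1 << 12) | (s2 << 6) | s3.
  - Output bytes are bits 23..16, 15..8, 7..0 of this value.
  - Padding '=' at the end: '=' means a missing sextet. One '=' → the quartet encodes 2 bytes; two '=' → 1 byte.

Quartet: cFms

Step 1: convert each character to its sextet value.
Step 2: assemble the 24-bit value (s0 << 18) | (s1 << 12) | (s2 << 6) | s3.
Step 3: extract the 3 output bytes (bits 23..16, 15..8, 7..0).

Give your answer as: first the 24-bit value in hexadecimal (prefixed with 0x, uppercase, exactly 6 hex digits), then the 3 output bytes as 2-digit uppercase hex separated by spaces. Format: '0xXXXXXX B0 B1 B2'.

Sextets: c=28, F=5, m=38, s=44
24-bit: (28<<18) | (5<<12) | (38<<6) | 44
      = 0x700000 | 0x005000 | 0x000980 | 0x00002C
      = 0x7059AC
Bytes: (v>>16)&0xFF=70, (v>>8)&0xFF=59, v&0xFF=AC

Answer: 0x7059AC 70 59 AC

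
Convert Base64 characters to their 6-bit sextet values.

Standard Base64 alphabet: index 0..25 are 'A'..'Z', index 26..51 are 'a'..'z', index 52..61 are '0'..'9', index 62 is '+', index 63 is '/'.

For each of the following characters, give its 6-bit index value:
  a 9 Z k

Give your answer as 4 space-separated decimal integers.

Answer: 26 61 25 36

Derivation:
'a': a..z range, 26 + ord('a') − ord('a') = 26
'9': 0..9 range, 52 + ord('9') − ord('0') = 61
'Z': A..Z range, ord('Z') − ord('A') = 25
'k': a..z range, 26 + ord('k') − ord('a') = 36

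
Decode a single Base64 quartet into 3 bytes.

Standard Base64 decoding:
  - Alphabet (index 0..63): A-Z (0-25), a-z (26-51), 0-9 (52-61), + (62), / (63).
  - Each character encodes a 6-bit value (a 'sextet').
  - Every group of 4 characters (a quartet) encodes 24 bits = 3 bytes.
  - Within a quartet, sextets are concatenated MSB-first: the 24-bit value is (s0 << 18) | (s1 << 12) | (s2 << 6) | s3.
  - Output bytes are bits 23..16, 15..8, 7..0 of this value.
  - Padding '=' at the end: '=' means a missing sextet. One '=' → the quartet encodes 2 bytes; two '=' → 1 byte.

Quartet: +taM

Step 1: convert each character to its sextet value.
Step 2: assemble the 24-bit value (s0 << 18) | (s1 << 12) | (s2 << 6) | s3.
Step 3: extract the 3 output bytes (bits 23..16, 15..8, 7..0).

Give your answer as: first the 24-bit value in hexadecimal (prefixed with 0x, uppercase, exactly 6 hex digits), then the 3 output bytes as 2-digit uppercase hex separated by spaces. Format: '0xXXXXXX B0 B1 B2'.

Sextets: +=62, t=45, a=26, M=12
24-bit: (62<<18) | (45<<12) | (26<<6) | 12
      = 0xF80000 | 0x02D000 | 0x000680 | 0x00000C
      = 0xFAD68C
Bytes: (v>>16)&0xFF=FA, (v>>8)&0xFF=D6, v&0xFF=8C

Answer: 0xFAD68C FA D6 8C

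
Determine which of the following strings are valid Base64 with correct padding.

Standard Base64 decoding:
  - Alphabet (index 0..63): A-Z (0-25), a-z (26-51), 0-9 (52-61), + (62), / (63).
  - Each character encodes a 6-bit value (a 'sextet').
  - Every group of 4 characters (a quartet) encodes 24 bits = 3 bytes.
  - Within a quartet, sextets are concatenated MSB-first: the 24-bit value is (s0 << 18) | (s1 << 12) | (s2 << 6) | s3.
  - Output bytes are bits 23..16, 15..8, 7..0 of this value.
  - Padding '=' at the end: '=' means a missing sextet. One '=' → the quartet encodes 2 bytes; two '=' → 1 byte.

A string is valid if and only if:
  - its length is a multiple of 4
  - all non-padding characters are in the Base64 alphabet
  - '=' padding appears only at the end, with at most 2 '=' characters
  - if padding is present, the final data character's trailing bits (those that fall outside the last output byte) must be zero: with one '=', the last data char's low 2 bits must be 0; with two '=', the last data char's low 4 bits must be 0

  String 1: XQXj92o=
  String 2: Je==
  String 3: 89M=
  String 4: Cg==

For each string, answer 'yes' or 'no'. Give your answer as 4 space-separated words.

String 1: 'XQXj92o=' → valid
String 2: 'Je==' → invalid (bad trailing bits)
String 3: '89M=' → valid
String 4: 'Cg==' → valid

Answer: yes no yes yes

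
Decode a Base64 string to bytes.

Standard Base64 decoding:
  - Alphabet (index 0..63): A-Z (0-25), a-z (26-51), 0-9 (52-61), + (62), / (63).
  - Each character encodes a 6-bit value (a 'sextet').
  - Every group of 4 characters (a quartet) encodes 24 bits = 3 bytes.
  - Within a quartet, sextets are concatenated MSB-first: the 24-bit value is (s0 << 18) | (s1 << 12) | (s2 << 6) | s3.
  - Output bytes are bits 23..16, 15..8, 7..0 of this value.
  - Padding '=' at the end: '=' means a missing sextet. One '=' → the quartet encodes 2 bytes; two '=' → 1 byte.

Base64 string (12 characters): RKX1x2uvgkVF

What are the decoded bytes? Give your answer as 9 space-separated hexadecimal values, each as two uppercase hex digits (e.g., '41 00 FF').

Answer: 44 A5 F5 C7 6B AF 82 45 45

Derivation:
After char 0 ('R'=17): chars_in_quartet=1 acc=0x11 bytes_emitted=0
After char 1 ('K'=10): chars_in_quartet=2 acc=0x44A bytes_emitted=0
After char 2 ('X'=23): chars_in_quartet=3 acc=0x11297 bytes_emitted=0
After char 3 ('1'=53): chars_in_quartet=4 acc=0x44A5F5 -> emit 44 A5 F5, reset; bytes_emitted=3
After char 4 ('x'=49): chars_in_quartet=1 acc=0x31 bytes_emitted=3
After char 5 ('2'=54): chars_in_quartet=2 acc=0xC76 bytes_emitted=3
After char 6 ('u'=46): chars_in_quartet=3 acc=0x31DAE bytes_emitted=3
After char 7 ('v'=47): chars_in_quartet=4 acc=0xC76BAF -> emit C7 6B AF, reset; bytes_emitted=6
After char 8 ('g'=32): chars_in_quartet=1 acc=0x20 bytes_emitted=6
After char 9 ('k'=36): chars_in_quartet=2 acc=0x824 bytes_emitted=6
After char 10 ('V'=21): chars_in_quartet=3 acc=0x20915 bytes_emitted=6
After char 11 ('F'=5): chars_in_quartet=4 acc=0x824545 -> emit 82 45 45, reset; bytes_emitted=9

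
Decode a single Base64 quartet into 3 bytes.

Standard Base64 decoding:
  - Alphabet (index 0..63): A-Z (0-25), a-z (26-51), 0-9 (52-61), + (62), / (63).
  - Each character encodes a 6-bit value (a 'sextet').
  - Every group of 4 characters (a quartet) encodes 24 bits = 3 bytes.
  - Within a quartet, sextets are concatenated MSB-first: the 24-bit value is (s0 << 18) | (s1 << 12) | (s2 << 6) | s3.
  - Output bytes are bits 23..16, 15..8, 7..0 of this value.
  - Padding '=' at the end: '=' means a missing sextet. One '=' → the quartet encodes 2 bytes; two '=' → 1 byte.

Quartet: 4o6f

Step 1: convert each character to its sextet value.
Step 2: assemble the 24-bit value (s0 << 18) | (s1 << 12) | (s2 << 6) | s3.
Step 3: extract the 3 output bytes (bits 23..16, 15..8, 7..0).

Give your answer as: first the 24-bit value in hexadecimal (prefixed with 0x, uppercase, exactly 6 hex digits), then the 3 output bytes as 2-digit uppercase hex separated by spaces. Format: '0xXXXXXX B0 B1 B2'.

Sextets: 4=56, o=40, 6=58, f=31
24-bit: (56<<18) | (40<<12) | (58<<6) | 31
      = 0xE00000 | 0x028000 | 0x000E80 | 0x00001F
      = 0xE28E9F
Bytes: (v>>16)&0xFF=E2, (v>>8)&0xFF=8E, v&0xFF=9F

Answer: 0xE28E9F E2 8E 9F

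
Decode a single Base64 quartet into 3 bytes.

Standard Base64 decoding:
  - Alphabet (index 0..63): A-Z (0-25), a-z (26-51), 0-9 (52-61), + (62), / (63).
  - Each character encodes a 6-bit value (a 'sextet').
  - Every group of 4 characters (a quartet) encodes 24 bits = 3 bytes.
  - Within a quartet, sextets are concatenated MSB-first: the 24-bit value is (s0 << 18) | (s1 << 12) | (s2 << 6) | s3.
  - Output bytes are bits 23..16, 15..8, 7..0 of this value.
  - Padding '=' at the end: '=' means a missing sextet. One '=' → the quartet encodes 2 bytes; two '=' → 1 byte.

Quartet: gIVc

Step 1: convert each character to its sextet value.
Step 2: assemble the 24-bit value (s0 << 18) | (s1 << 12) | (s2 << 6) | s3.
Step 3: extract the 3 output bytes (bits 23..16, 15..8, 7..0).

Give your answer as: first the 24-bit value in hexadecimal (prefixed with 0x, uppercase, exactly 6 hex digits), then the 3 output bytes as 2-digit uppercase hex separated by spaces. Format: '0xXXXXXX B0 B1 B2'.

Answer: 0x80855C 80 85 5C

Derivation:
Sextets: g=32, I=8, V=21, c=28
24-bit: (32<<18) | (8<<12) | (21<<6) | 28
      = 0x800000 | 0x008000 | 0x000540 | 0x00001C
      = 0x80855C
Bytes: (v>>16)&0xFF=80, (v>>8)&0xFF=85, v&0xFF=5C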